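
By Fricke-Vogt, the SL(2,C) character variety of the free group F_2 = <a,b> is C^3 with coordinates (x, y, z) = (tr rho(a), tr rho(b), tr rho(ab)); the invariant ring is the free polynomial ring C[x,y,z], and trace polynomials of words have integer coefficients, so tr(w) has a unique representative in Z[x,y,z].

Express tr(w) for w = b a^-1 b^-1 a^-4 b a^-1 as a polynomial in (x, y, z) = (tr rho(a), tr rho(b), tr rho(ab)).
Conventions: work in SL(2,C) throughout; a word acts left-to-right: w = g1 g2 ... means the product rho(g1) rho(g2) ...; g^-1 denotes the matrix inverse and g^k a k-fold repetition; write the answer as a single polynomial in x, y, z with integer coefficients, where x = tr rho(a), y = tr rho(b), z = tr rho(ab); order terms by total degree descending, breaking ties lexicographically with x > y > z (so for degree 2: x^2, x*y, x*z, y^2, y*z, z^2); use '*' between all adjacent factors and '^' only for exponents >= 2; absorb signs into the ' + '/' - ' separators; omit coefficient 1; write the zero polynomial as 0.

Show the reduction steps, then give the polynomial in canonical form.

x^5*y^2*z - x^4*y^3 - 2*x^4*y*z^2 - x^3*y^2*z + x^3*z^3 + x^4*y + 2*x^2*y^3 + 4*x^2*y*z^2 - 2*x^3*z - 2*x*y^2*z - 2*x*z^3 - 2*x^2*y + 5*x*z - y

tr(b^2) = tr(b) * tr(b) - tr(1) = y^2 - 2
tr(b^2 a) = tr(b) * tr(a b) - tr(a) = y*z - x
tr(b a^-1 b) = tr(b^2) * tr(a) - tr(b^2 a) = x*y^2 - y*z - x
reduce: tr(b a b a) = tr(b a) * tr(b a) - tr(1)   [split at repeated b] = z^2 - 2
tr(b a^-1 b a) = tr(b a b) * tr(a) - tr(b a b a) = x*y*z - x^2 - z^2 + 2
tr(a^-1 b a^-1 b) = tr(b a^-1 b) * tr(a) - tr(b a^-1 b a) = x^2*y^2 - 2*x*y*z + z^2 - 2
tr(a^-1 b a^-1 b a^-1) = tr(a^-1 b a^-1 b) * tr(a) - tr(a^-1 b a^-1 b a) = x^3*y^2 - 2*x^2*y*z - x*y^2 + x*z^2 + y*z - x
reduce: tr(b^3) = tr(b) * tr(b^2) - tr(b) = y^3 - 3*y
reduce: tr(b^3 a) = tr(b) * tr(b a b) - tr(b a) = y^2*z - x*y - z
tr(b^2 a^-1 b) = tr(b^3) * tr(a) - tr(b^3 a) = x*y^3 - y^2*z - 2*x*y + z
tr(a b a) = tr(a) * tr(b a) - tr(b) = x*z - y
tr(b a b^2 a) = tr(b) * tr(a b a b) - tr(a b a) = y*z^2 - x*z - y
tr(b^2 a^-1 b a) = tr(b a b^2) * tr(a) - tr(b a b^2 a) = x*y^2*z - x^2*y - y*z^2 + y
reduce: tr(b a^-1 b a^-1 b) = tr(b^2 a^-1 b) * tr(a) - tr(b^2 a^-1 b a) = x^2*y^3 - 2*x*y^2*z - x^2*y + y*z^2 + x*z - y
so tr(b a b a b a) = tr(a b a b) * tr(a b) - tr(b a)   [split at repeated a] = z^3 - 3*z
tr(b a^-1 b a b a) = tr(b a b a b) * tr(a) - tr(b a b a b a) = x*y*z^2 - x^2*z - z^3 - x*y + 3*z
tr(b a^-1 b a^-1 b a) = tr(b a^-1 b a b) * tr(a) - tr(b a^-1 b a b a) = x^2*y^2*z - x^3*y - 2*x*y*z^2 + x^2*z + z^3 + 2*x*y - 3*z
reduce: tr(a^-1 b a^-1 b a^-1 b) = tr(b a^-1 b a^-1 b) * tr(a) - tr(b a^-1 b a^-1 b a) = x^3*y^3 - 3*x^2*y^2*z + 3*x*y*z^2 - z^3 - 3*x*y + 3*z
tr(b a^-1 b a^-1 b^-1 a^-1) = tr(a^-1 b a^-1 b a^-1) * tr(b) - tr(a^-1 b a^-1 b a^-1 b) = x^2*y^2*z - x*y^3 - 2*x*y*z^2 + y^2*z + z^3 + 2*x*y - 3*z
tr(b a^-1) = tr(b) * tr(a) - tr(b a) = x*y - z
tr(a^-1 b a^-1) = tr(b a^-1) * tr(a) - tr(b) = x^2*y - x*z - y
reduce: tr(a^-2 b a^-1 b a^-1 b^-1) = tr(b a^-1 b a^-1 b^-1 a^-1) * tr(a) - tr(b a^-1 b a^-1 b^-1) = x^3*y^2*z - x^2*y^3 - 2*x^2*y*z^2 + x*y^2*z + x*z^3 + x^2*y - 2*x*z + y
tr(b a^-1 b a^-1 b^-1 a^-3) = tr(a^-2 b a^-1 b a^-1 b^-1) * tr(a) - tr(a^-2 b a^-1 b a^-1 b^-1 a) = x^4*y^2*z - x^3*y^3 - 2*x^3*y*z^2 + x^2*z^3 + x^3*y + x*y^3 + 2*x*y*z^2 - 2*x^2*z - y^2*z - z^3 - x*y + 3*z
reduce: tr(b a^-1 b^-1 a^-4 b a^-1) = tr(b a^-1 b a^-1 b^-1 a^-3) * tr(a) - tr(b a^-1 b a^-1 b^-1 a^-2) = x^5*y^2*z - x^4*y^3 - 2*x^4*y*z^2 - x^3*y^2*z + x^3*z^3 + x^4*y + 2*x^2*y^3 + 4*x^2*y*z^2 - 2*x^3*z - 2*x*y^2*z - 2*x*z^3 - 2*x^2*y + 5*x*z - y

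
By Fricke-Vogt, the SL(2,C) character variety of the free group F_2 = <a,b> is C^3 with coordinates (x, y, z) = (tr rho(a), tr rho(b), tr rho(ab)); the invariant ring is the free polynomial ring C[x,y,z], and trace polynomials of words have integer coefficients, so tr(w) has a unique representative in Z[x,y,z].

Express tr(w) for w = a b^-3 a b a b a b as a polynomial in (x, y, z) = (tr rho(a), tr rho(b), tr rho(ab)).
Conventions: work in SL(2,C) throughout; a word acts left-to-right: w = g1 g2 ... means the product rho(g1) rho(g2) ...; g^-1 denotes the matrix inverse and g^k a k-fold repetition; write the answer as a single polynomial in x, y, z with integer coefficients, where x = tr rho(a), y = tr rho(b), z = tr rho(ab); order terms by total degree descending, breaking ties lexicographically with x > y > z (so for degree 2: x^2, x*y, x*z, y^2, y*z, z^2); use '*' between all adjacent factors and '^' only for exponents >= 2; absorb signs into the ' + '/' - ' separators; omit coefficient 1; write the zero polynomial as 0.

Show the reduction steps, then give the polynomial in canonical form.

x*y^3*z^3 - y^4*z^2 - y^2*z^4 - 2*x*y^3*z - 2*x*y*z^3 + y^4 + 6*y^2*z^2 + z^4 + 4*x*y*z - 4*y^2 - 4*z^2 + 2

trace(a b a b) = trace(b a) * trace(b a) - trace(1)  (split on b) = z^2 - 2
apply: trace(b a b a b a) = trace(a b a b) * trace(a b) - trace(b a)  (split on a) = z^3 - 3*z
use: trace(a b a) = trace(a) * trace(b a) - trace(b)  (reduce the a square) = x*z - y
trace(b a b a b) = trace(b) * trace(a b a b) - trace(a b a)  (reduce the b square) = y*z^2 - x*z - y
trace(a b a b a b a) = trace(a) * trace(b a b a b a) - trace(b a b a b)  (reduce the a square) = x*z^3 - y*z^2 - 2*x*z + y
trace(a b a b a b a b) = trace(a b a b) * trace(a b a b) - trace(1)  (split on a) = z^4 - 4*z^2 + 2
apply: trace(a b a b a b a b^-1) = trace(a b a b a b a) * trace(b) - trace(a b a b a b a b)  (eliminate b^-1) = x*y*z^3 - y^2*z^2 - z^4 - 2*x*y*z + y^2 + 4*z^2 - 2
use: trace(b^-1 a b a b a b a b^-1) = trace(a b a b a b a b^-1) * trace(b) - trace(a b a b a b a)  (eliminate b^-1) = x*y^2*z^3 - y^3*z^2 - y*z^4 - 2*x*y^2*z - x*z^3 + y^3 + 5*y*z^2 + 2*x*z - 3*y
trace(a b^-3 a b a b a b) = trace(b^-1 a b a b a b a b^-1) * trace(b) - trace(b^-1 a b a b a b a)  (eliminate b^-1) = x*y^3*z^3 - y^4*z^2 - y^2*z^4 - 2*x*y^3*z - 2*x*y*z^3 + y^4 + 6*y^2*z^2 + z^4 + 4*x*y*z - 4*y^2 - 4*z^2 + 2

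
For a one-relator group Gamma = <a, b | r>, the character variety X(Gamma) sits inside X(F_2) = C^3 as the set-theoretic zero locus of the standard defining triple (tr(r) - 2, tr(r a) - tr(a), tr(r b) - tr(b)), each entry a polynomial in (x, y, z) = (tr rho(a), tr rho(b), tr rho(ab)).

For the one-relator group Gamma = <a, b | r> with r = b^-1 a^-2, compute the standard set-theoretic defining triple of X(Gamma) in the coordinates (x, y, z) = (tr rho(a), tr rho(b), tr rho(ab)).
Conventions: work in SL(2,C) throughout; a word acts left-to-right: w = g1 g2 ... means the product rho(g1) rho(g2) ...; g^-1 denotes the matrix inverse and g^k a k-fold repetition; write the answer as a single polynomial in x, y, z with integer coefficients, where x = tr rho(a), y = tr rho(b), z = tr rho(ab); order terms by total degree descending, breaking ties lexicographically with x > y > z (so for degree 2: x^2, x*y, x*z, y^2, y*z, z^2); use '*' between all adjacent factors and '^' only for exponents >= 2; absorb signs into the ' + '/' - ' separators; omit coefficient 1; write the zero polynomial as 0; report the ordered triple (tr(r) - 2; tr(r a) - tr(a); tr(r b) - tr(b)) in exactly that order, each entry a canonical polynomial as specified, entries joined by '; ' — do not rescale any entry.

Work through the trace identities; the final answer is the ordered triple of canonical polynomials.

x*z - y - 2; -x + z; x^2 - y - 2

trace(b^-1) = trace(b) = y
so trace(b^-1 a) = trace(a)*trace(b) - trace(a b)  (eliminate b^-1) = x*y - z
trace(a^-1 b^-1) = trace(b^-1)*trace(a) - trace(b^-1 a)  (eliminate a^-1) = z
trace(b^-1 a^-2) = trace(a^-1 b^-1)*trace(a) - trace(a^-1 b^-1 a)  (eliminate a^-1) = x*z - y
trace(a^-2) = trace(a^-1)*trace(a) - trace(1)   [inverse elimination on a] = x^2 - 2
assemble the triple (trace(r) - 2; trace(r a) - x; trace(r b) - y)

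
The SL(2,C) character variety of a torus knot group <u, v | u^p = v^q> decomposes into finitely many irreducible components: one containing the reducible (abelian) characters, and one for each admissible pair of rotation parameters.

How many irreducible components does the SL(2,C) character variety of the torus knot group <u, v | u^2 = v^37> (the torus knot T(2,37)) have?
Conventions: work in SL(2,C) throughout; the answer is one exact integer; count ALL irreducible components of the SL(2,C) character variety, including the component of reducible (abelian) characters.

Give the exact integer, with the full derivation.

For T(2,37): irreducibility forces the central element u^2 = v^37 to one of +I, -I.
This locks tr(u) to 2*cos(pi*alpha/2), alpha in 1..1, and tr(v) to 2*cos(pi*beta/37), beta in 1..36, on each component of irreducible characters.
The two central values (-1)^alpha I and (-1)^beta I must be the same matrix, so alpha and beta share a parity.
Counting: 1 odd alphas x 18 odd betas + 0 even alphas x 18 even betas = 18 + 0 = 18.
Total: 18 irreducible-character components + 1 reducible (abelian) component = 19.

19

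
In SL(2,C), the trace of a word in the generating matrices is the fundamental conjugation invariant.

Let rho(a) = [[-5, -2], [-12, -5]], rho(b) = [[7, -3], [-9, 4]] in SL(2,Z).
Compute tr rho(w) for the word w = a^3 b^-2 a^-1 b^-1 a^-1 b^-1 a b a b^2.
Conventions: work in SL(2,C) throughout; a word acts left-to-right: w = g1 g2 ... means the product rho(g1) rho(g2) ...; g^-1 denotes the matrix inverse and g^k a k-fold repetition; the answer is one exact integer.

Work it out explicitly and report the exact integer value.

-1176109

rho(a) = [[-5, -2], [-12, -5]]
... * rho(a) = [[-5, -2], [-12, -5]]  ->  [[49, 20], [120, 49]]
... * rho(a) = [[-5, -2], [-12, -5]]  ->  [[-485, -198], [-1188, -485]]
... * rho(b^-1) = [[4, 3], [9, 7]]  ->  [[-3722, -2841], [-9117, -6959]]
... * rho(b^-1) = [[4, 3], [9, 7]]  ->  [[-40457, -31053], [-99099, -76064]]
... * rho(a^-1) = [[-5, 2], [12, -5]]  ->  [[-170351, 74351], [-417273, 182122]]
... * rho(b^-1) = [[4, 3], [9, 7]]  ->  [[-12245, 9404], [-29994, 23035]]
... * rho(a^-1) = [[-5, 2], [12, -5]]  ->  [[174073, -71510], [426390, -175163]]
... * rho(b^-1) = [[4, 3], [9, 7]]  ->  [[52702, 21649], [129093, 53029]]
... * rho(a) = [[-5, -2], [-12, -5]]  ->  [[-523298, -213649], [-1281813, -523331]]
... * rho(b) = [[7, -3], [-9, 4]]  ->  [[-1740245, 715298], [-4262712, 1752115]]
... * rho(a) = [[-5, -2], [-12, -5]]  ->  [[117649, -96000], [288180, -235151]]
... * rho(b) = [[7, -3], [-9, 4]]  ->  [[1687543, -736947], [4133619, -1805144]]
... * rho(b) = [[7, -3], [-9, 4]]  ->  [[18445324, -8010417], [45181629, -19621433]]
tr = 18445324 + -19621433 = -1176109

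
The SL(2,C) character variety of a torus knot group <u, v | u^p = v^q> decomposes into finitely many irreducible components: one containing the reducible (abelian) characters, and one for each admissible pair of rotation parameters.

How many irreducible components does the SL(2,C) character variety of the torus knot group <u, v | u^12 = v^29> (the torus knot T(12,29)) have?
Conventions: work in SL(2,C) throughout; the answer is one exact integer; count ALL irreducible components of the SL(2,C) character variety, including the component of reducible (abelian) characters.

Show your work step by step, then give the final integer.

155

Gamma = < u, v | u^12 = v^29 > (torus knot T(12,29)); the central element u^12 = v^29 acts as +I or -I in any irreducible SL(2,C) representation.
So on each irreducible component the traces are pinned: tr(u) = 2*cos(pi*alpha/12) with 1 <= alpha <= 11, tr(v) = 2*cos(pi*beta/29) with 1 <= beta <= 28.
The two central values (-1)^alpha I and (-1)^beta I must be the same matrix, so alpha and beta share a parity.
Counting: 6 odd alphas x 14 odd betas + 5 even alphas x 14 even betas = 84 + 70 = 154.
Total: 154 irreducible-character components + 1 reducible (abelian) component = 155.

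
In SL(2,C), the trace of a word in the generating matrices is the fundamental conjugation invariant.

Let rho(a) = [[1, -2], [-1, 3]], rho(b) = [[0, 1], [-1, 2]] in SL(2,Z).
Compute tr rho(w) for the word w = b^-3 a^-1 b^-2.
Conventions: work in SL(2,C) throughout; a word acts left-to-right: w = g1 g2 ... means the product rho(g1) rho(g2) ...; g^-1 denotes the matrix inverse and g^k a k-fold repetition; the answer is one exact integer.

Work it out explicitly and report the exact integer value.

rho(b^-1) = [[2, -1], [1, 0]]
... * rho(b^-1) = [[2, -1], [1, 0]]  ->  [[3, -2], [2, -1]]
... * rho(b^-1) = [[2, -1], [1, 0]]  ->  [[4, -3], [3, -2]]
... * rho(a^-1) = [[3, 2], [1, 1]]  ->  [[9, 5], [7, 4]]
... * rho(b^-1) = [[2, -1], [1, 0]]  ->  [[23, -9], [18, -7]]
... * rho(b^-1) = [[2, -1], [1, 0]]  ->  [[37, -23], [29, -18]]
tr = 37 + -18 = 19

19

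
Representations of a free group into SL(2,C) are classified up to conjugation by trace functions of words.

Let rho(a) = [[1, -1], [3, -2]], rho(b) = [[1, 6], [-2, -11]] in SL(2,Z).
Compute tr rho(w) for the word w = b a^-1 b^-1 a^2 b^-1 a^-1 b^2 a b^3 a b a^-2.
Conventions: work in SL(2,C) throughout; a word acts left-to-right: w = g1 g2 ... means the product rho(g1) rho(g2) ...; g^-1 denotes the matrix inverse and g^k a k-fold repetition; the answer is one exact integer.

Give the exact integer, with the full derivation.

rho(b) = [[1, 6], [-2, -11]]
... * rho(a^-1) = [[-2, 1], [-3, 1]]  ->  [[-20, 7], [37, -13]]
... * rho(b^-1) = [[-11, -6], [2, 1]]  ->  [[234, 127], [-433, -235]]
... * rho(a) = [[1, -1], [3, -2]]  ->  [[615, -488], [-1138, 903]]
... * rho(a) = [[1, -1], [3, -2]]  ->  [[-849, 361], [1571, -668]]
... * rho(b^-1) = [[-11, -6], [2, 1]]  ->  [[10061, 5455], [-18617, -10094]]
... * rho(a^-1) = [[-2, 1], [-3, 1]]  ->  [[-36487, 15516], [67516, -28711]]
... * rho(b) = [[1, 6], [-2, -11]]  ->  [[-67519, -389598], [124938, 720917]]
... * rho(b) = [[1, 6], [-2, -11]]  ->  [[711677, 3880464], [-1316896, -7180459]]
... * rho(a) = [[1, -1], [3, -2]]  ->  [[12353069, -8472605], [-22858273, 15677814]]
... * rho(b) = [[1, 6], [-2, -11]]  ->  [[29298279, 167317069], [-54213901, -309605592]]
... * rho(b) = [[1, 6], [-2, -11]]  ->  [[-305335859, -1664698085], [564997283, 3080378106]]
... * rho(b) = [[1, 6], [-2, -11]]  ->  [[3024060311, 16479663781], [-5595758929, -30494175468]]
... * rho(a) = [[1, -1], [3, -2]]  ->  [[52463051654, -35983387873], [-97078285333, 66584109865]]
... * rho(b) = [[1, 6], [-2, -11]]  ->  [[124429827400, 710595576527], [-230246505063, -1314894920513]]
... * rho(a^-1) = [[-2, 1], [-3, 1]]  ->  [[-2380646384381, 835025403927], [4405177771665, -1545141425576]]
... * rho(a^-1) = [[-2, 1], [-3, 1]]  ->  [[2256216556981, -1545620980454], [-4174931266602, 2860036346089]]
tr = 2256216556981 + 2860036346089 = 5116252903070

5116252903070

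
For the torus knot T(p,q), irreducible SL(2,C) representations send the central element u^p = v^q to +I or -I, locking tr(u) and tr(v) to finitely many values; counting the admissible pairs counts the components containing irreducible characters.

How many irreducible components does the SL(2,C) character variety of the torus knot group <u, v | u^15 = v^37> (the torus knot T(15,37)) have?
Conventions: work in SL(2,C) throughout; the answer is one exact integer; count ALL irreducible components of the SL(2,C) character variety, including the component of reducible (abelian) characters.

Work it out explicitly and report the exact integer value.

Gamma = < u, v | u^15 = v^37 > (torus knot T(15,37)); the central element u^15 = v^37 acts as +I or -I in any irreducible SL(2,C) representation.
On an irreducible component, tr(u) is locked at 2*cos(pi*alpha/15) for some alpha in 1..14, and tr(v) at 2*cos(pi*beta/37) for some beta in 1..36.
u^15 = (-1)^alpha I and v^37 = (-1)^beta I must agree, so alpha and beta have equal parity.
Counting: 7 odd alphas x 18 odd betas + 7 even alphas x 18 even betas = 126 + 126 = 252.
Total: 252 irreducible-character components + 1 reducible (abelian) component = 253.

253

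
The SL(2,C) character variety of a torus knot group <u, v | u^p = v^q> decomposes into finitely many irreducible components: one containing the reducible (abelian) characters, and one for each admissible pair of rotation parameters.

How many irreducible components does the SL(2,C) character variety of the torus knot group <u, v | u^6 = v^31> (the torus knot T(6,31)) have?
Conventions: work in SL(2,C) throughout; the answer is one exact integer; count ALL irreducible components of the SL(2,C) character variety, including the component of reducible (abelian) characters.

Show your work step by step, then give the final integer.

76

Gamma = < u, v | u^6 = v^31 > (torus knot T(6,31)); the central element u^6 = v^31 acts as +I or -I in any irreducible SL(2,C) representation.
On an irreducible component, tr(u) is locked at 2*cos(pi*alpha/6) for some alpha in 1..5, and tr(v) at 2*cos(pi*beta/31) for some beta in 1..30.
Consistency of u^6 = (-1)^alpha I with v^31 = (-1)^beta I forces alpha = beta (mod 2).
count pairs: odd alpha (3 choices) x odd beta (15), plus even alpha (2) x even beta (15): 3*15 + 2*15 = 75.
components with irreducible characters: 75; plus the single component of reducible (abelian) characters: total 76.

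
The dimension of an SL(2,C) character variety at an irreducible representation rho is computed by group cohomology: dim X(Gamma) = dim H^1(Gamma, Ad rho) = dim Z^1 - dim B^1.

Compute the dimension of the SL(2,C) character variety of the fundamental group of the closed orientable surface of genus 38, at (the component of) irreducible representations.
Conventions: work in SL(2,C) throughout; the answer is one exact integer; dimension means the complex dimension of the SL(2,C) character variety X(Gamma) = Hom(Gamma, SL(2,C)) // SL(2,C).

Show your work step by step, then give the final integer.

Gamma = pi_1(Sigma_38) = < a_1, b_1, ..., a_38, b_38 | prod [a_i, b_i] > has 2g = 76 generators and 1 relator.
Unconstrained cocycle data is one sl_2 vector per generator (228 dimensions), cut by the relator condition d_2(z) = 0.
At an irreducible rho, H^2 = coker(d_2) vanishes (Poincare duality: H^2 is dual to H^0 = invariants = 0), so d_2 is surjective onto sl_2 and dim Z^1 = 228 - 3 = 225.
As always at irreducible rho, dim B^1 = 3.
Hence dim X = 225 - 3 = 222.

222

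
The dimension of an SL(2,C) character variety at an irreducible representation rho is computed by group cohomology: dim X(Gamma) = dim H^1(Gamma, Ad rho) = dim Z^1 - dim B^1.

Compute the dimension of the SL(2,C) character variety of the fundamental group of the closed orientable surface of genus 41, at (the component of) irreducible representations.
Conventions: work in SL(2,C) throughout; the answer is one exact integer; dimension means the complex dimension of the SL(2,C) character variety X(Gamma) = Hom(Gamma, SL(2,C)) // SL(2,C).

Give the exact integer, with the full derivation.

pi_1 of the closed genus-41 surface has 82 generators bound by the single product-of-commutators relator.
Before the relator condition, cocycle space has dim 3*82 = 246.
H^2 = coker(d_2) is dual to H^0 = 0 at irreducible rho (Poincare duality), so d_2 is onto: dim Z^1 = 243.
dim B^1 = 3 (coboundaries, injective at irreducible rho).
Hence dim X = 243 - 3 = 240.

240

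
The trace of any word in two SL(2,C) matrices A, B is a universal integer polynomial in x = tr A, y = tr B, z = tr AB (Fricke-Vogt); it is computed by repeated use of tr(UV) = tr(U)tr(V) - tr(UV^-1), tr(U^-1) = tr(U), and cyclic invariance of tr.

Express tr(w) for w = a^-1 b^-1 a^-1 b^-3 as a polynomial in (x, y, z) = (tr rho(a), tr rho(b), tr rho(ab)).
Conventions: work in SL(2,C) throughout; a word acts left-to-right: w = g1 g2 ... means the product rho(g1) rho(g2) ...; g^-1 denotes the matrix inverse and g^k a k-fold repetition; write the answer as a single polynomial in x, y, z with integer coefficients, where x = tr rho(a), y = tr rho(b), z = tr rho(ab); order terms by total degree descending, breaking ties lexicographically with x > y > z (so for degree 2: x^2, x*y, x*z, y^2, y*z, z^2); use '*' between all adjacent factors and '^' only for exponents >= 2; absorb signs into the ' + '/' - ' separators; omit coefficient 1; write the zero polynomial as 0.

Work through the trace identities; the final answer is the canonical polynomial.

y^2*z^2 - x*y*z - y^2 - z^2 + 2

use: tr(b^-1) = tr(b) = y
tr(b^-2) = tr(b^-1) * tr(b) - tr(1) = y^2 - 2
tr(b^-1 a) = tr(a) * tr(b) - tr(a b) = x*y - z
use: tr(b^-2 a) = tr(b^-1 a) * tr(b) - tr(b^-1 a b) = x*y^2 - y*z - x
use: tr(b^-1 a^-1 b^-1) = tr(b^-2) * tr(a) - tr(b^-2 a) = y*z - x
tr(a^2) = tr(a) * tr(a) - tr(1) = x^2 - 2
use: tr(a^2 b) = tr(a) * tr(b a) - tr(b) = x*z - y
apply: tr(a b^-1 a) = tr(a^2) * tr(b) - tr(a^2 b) = x^2*y - x*z - y
use: tr(a b a b) = tr(b a) * tr(b a) - tr(1)   [split at repeated b] = z^2 - 2
use: tr(a b^-1 a b) = tr(a b a) * tr(b) - tr(a b a b) = x*y*z - y^2 - z^2 + 2
apply: tr(b^-1 a b^-1 a) = tr(a b^-1 a) * tr(b) - tr(a b^-1 a b) = x^2*y^2 - 2*x*y*z + z^2 - 2
tr(b^-1 a^-1 b^-1 a) = tr(b^-1 a b^-1) * tr(a) - tr(b^-1 a b^-1 a) = x*y*z - x^2 - z^2 + 2
apply: tr(b^-1 a^-1 b^-1 a^-1) = tr(b^-1 a^-1 b^-1) * tr(a) - tr(b^-1 a^-1 b^-1 a) = z^2 - 2
use: tr(b^-2 a^-1 b^-1 a^-1) = tr(b^-1 a^-1 b^-1 a^-1) * tr(b) - tr(b^-1 a^-1 b^-1 a^-1 b) = y*z^2 - x*z - y
apply: tr(a^-1 b^-1 a^-1 b^-3) = tr(b^-2 a^-1 b^-1 a^-1) * tr(b) - tr(b^-2 a^-1 b^-1 a^-1 b) = y^2*z^2 - x*y*z - y^2 - z^2 + 2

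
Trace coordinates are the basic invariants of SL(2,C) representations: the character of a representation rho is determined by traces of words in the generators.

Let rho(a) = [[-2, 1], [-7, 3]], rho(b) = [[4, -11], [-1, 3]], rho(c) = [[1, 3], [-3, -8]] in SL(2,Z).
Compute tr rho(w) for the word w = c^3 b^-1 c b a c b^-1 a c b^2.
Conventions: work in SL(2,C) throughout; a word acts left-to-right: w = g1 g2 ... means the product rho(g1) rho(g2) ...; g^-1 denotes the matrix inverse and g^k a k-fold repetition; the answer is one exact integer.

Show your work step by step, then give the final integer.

rho(c) = [[1, 3], [-3, -8]]
... * rho(c) = [[1, 3], [-3, -8]]  ->  [[-8, -21], [21, 55]]
... * rho(c) = [[1, 3], [-3, -8]]  ->  [[55, 144], [-144, -377]]
... * rho(b^-1) = [[3, 11], [1, 4]]  ->  [[309, 1181], [-809, -3092]]
... * rho(c) = [[1, 3], [-3, -8]]  ->  [[-3234, -8521], [8467, 22309]]
... * rho(b) = [[4, -11], [-1, 3]]  ->  [[-4415, 10011], [11559, -26210]]
... * rho(a) = [[-2, 1], [-7, 3]]  ->  [[-61247, 25618], [160352, -67071]]
... * rho(c) = [[1, 3], [-3, -8]]  ->  [[-138101, -388685], [361565, 1017624]]
... * rho(b^-1) = [[3, 11], [1, 4]]  ->  [[-802988, -3073851], [2102319, 8047711]]
... * rho(a) = [[-2, 1], [-7, 3]]  ->  [[23122933, -10024541], [-60538615, 26245452]]
... * rho(c) = [[1, 3], [-3, -8]]  ->  [[53196556, 149565127], [-139274971, -391579461]]
... * rho(b) = [[4, -11], [-1, 3]]  ->  [[63221097, -136466735], [-165520423, 357286298]]
... * rho(b) = [[4, -11], [-1, 3]]  ->  [[389351123, -1104832272], [-1019367990, 2892583547]]
tr = 389351123 + 2892583547 = 3281934670

3281934670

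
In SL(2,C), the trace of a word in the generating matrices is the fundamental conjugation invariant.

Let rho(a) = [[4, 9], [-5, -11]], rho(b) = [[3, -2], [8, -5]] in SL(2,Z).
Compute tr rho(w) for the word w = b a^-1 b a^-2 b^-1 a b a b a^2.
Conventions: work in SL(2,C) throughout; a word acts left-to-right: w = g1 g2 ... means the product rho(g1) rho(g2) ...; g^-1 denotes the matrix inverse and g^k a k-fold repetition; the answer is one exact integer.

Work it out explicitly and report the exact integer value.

rho(b) = [[3, -2], [8, -5]]
... * rho(a^-1) = [[-11, -9], [5, 4]]  ->  [[-43, -35], [-113, -92]]
... * rho(b) = [[3, -2], [8, -5]]  ->  [[-409, 261], [-1075, 686]]
... * rho(a^-1) = [[-11, -9], [5, 4]]  ->  [[5804, 4725], [15255, 12419]]
... * rho(a^-1) = [[-11, -9], [5, 4]]  ->  [[-40219, -33336], [-105710, -87619]]
... * rho(b^-1) = [[-5, 2], [-8, 3]]  ->  [[467783, -180446], [1229502, -474277]]
... * rho(a) = [[4, 9], [-5, -11]]  ->  [[2773362, 6194953], [7289393, 16282565]]
... * rho(b) = [[3, -2], [8, -5]]  ->  [[57879710, -36521489], [152128699, -95991611]]
... * rho(a) = [[4, 9], [-5, -11]]  ->  [[414126285, 922653769], [1088472851, 2425066012]]
... * rho(b) = [[3, -2], [8, -5]]  ->  [[8623609007, -5441521415], [22665946649, -14302275762]]
... * rho(a) = [[4, 9], [-5, -11]]  ->  [[61702043103, 137469216628], [162175165406, 361318553223]]
... * rho(a) = [[4, 9], [-5, -11]]  ->  [[-440537910728, -956842994981], [-1157892104491, -2514927596799]]
tr = -440537910728 + -2514927596799 = -2955465507527

-2955465507527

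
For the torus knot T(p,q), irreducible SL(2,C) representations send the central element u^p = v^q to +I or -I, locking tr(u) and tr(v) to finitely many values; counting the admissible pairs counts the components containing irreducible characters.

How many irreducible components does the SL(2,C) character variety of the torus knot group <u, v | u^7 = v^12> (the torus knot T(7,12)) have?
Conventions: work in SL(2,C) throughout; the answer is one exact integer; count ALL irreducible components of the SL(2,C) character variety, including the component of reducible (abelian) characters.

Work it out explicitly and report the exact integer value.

34

For T(7,12): irreducibility forces the central element u^7 = v^12 to one of +I, -I.
This locks tr(u) to 2*cos(pi*alpha/7), alpha in 1..6, and tr(v) to 2*cos(pi*beta/12), beta in 1..11, on each component of irreducible characters.
u^7 = (-1)^alpha I and v^12 = (-1)^beta I must agree, so alpha and beta have equal parity.
count pairs: odd alpha (3 choices) x odd beta (6), plus even alpha (3) x even beta (5): 3*6 + 3*5 = 33.
That is 33 components of irreducible characters, and with the reducible (abelian) component the total is 34.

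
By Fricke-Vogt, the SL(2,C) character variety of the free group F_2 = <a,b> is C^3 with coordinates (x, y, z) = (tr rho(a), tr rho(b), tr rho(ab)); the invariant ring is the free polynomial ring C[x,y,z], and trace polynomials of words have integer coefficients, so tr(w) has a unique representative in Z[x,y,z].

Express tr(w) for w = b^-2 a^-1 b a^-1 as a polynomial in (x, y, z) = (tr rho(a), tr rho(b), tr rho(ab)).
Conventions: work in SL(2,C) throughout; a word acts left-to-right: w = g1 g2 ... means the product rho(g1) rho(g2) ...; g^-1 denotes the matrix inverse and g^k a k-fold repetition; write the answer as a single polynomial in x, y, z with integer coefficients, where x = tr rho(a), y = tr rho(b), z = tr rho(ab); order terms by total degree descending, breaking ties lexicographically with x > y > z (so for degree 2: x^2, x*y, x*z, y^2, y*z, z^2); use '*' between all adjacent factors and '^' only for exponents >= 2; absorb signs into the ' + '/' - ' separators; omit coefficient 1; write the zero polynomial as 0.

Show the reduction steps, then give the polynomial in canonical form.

tr(b^-1) = tr(b) = y
tr(b^-1 a) = tr(a) * tr(b) - tr(a b) = x*y - z
tr(a^-1 b^-1) = tr(b^-1) * tr(a) - tr(b^-1 a) = z
so tr(a b a) = tr(a) * tr(b a) - tr(b) = x*z - y
reduce: tr(a b a b) = tr(a b) * tr(a b) - tr(1)   [split at repeated a] = z^2 - 2
tr(b^-1 a b a) = tr(a b a) * tr(b) - tr(a b a b) = x*y*z - y^2 - z^2 + 2
tr(b^-2 a b a) = tr(b^-1 a b a) * tr(b) - tr(b^-1 a b a b) = x*y^2*z - y^3 - y*z^2 - x*z + 3*y
tr(b a^-1 b^-2 a) = tr(b^-2 a b) * tr(a) - tr(b^-2 a b a) = -x*y^2*z + x^2*y + y^3 + y*z^2 - 3*y
reduce: tr(b^-2 a^-1 b a^-1) = tr(b a^-1 b^-2) * tr(a) - tr(b a^-1 b^-2 a) = x*y^2*z - x^2*y - y^3 - y*z^2 + x*z + 3*y

x*y^2*z - x^2*y - y^3 - y*z^2 + x*z + 3*y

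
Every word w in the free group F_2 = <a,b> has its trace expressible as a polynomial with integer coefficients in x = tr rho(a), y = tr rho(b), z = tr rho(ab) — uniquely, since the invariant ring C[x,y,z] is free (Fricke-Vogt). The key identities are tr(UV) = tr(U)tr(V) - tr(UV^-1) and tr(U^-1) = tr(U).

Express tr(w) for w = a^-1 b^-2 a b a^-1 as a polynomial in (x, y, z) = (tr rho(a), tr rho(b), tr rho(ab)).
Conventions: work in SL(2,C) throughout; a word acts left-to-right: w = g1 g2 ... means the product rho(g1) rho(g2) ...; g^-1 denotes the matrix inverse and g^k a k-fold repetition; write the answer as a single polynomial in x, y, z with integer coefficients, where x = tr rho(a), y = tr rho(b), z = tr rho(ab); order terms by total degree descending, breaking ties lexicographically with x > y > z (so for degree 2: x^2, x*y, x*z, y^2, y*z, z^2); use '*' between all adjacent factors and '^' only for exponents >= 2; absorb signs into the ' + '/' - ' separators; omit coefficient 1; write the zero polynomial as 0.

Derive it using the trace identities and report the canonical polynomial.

-x^2*y^2*z + x^3*y + x*y^3 + x*y*z^2 - 4*x*y + z

reduce: tr(b a b) = tr(b) tr(a b) - tr(a)   [square of b] = y*z - x
so tr(b a b a) = tr(a b) tr(a b) - tr(1)   [split at a repeated a] = z^2 - 2
reduce: tr(a b a^-1 b) = tr(b a b) tr(a) - tr(b a b a)   [inverse elimination on a] = x*y*z - x^2 - z^2 + 2
tr(a^-1 b^-1 a b) = tr(a b a^-1) tr(b) - tr(a b a^-1 b)   [inverse elimination on b] = -x*y*z + x^2 + y^2 + z^2 - 2
tr(a b a^-2 b^-1) = tr(a^-1 b^-1 a b) tr(a) - tr(a^-1 b^-1 a b a)   [inverse elimination on a] = -x^2*y*z + x^3 + x*y^2 + x*z^2 - 3*x
reduce: tr(b a^-1) = tr(b) tr(a) - tr(b a)   [inverse elimination on a] = x*y - z
tr(a^-1 b^-2 a b a^-1) = tr(a b a^-2 b^-1) tr(b) - tr(a b a^-2)   [inverse elimination on b] = -x^2*y^2*z + x^3*y + x*y^3 + x*y*z^2 - 4*x*y + z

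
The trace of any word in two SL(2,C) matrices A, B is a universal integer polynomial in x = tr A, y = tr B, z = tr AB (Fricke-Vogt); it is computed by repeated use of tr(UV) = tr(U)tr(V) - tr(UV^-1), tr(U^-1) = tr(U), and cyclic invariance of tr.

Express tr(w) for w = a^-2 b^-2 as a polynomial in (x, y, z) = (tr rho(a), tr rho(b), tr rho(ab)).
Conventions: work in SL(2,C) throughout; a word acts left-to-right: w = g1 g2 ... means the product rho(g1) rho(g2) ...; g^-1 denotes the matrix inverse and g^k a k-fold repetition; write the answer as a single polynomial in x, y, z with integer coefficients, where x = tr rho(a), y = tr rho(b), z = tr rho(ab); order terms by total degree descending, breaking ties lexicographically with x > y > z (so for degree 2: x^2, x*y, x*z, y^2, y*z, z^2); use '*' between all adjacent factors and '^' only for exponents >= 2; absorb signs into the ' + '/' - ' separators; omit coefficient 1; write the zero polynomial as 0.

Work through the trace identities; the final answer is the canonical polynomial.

x*y*z - x^2 - y^2 + 2

tr(b^-1) = tr(b) = y
tr(b^-2) = tr(b^-1)*tr(b) - tr(1)  (eliminate b^-1) = y^2 - 2
tr(a b^-1) = tr(a)*tr(b) - tr(a b)  (eliminate b^-1) = x*y - z
tr(b^-2 a) = tr(a b^-1)*tr(b) - tr(a)  (eliminate b^-1) = x*y^2 - y*z - x
tr(b^-2 a^-1) = tr(b^-2)*tr(a) - tr(b^-2 a)  (eliminate a^-1) = y*z - x
tr(a^-2 b^-2) = tr(b^-2 a^-1)*tr(a) - tr(b^-2)  (eliminate a^-1) = x*y*z - x^2 - y^2 + 2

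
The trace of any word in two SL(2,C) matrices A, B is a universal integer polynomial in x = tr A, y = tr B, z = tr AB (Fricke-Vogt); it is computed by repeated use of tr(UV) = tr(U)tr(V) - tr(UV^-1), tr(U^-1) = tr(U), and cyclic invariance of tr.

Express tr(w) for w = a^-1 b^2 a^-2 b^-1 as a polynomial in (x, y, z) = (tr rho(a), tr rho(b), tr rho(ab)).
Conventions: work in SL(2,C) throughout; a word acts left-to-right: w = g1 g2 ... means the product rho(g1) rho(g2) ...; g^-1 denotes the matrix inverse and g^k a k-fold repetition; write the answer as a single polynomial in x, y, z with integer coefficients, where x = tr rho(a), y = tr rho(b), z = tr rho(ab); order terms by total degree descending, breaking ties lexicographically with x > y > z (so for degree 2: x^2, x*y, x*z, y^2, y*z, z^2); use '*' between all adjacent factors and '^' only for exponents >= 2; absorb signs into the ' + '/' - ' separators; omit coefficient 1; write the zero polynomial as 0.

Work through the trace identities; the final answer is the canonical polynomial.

tr(a^-1 b) = tr(b)*tr(a) - tr(b a)  (eliminate a^-1) = x*y - z
tr(a^2 b) = tr(a)*tr(b a) - tr(b)  (reduce the a square) = x*z - y
tr(a^2) = tr(a)*tr(a) - tr(1)  (reduce the a square) = x^2 - 2
tr(a b^2 a) = tr(b)*tr(a^2 b) - tr(a^2)  (reduce the b square) = x*y*z - x^2 - y^2 + 2
tr(a b a b) = tr(b a)*tr(b a) - tr(1)  (split on b) = z^2 - 2
tr(a b^2 a b) = tr(b)*tr(a b a b) - tr(a b a)  (reduce the b square) = y*z^2 - x*z - y
tr(b^2 a b^-1 a) = tr(a b^2 a)*tr(b) - tr(a b^2 a b)  (eliminate b^-1) = x*y^2*z - x^2*y - y^3 - y*z^2 + x*z + 3*y
tr(b^-1 a^-1 b^2 a) = tr(b^2 a b^-1)*tr(a) - tr(b^2 a b^-1 a)  (eliminate a^-1) = -x*y^2*z + x^2*y + y^3 + y*z^2 - 3*y
tr(a^-1 b^-1 a^-1 b^2) = tr(b^-1 a^-1 b^2)*tr(a) - tr(b^-1 a^-1 b^2 a)  (eliminate a^-1) = x*y^2*z - y^3 - y*z^2 - x*z + 3*y
tr(a^-1 b^2 a^-2 b^-1) = tr(a^-1 b^-1 a^-1 b^2)*tr(a) - tr(a^-1 b^-1 a^-1 b^2 a)  (eliminate a^-1) = x^2*y^2*z - x*y^3 - x*y*z^2 - x^2*z + 2*x*y + z

x^2*y^2*z - x*y^3 - x*y*z^2 - x^2*z + 2*x*y + z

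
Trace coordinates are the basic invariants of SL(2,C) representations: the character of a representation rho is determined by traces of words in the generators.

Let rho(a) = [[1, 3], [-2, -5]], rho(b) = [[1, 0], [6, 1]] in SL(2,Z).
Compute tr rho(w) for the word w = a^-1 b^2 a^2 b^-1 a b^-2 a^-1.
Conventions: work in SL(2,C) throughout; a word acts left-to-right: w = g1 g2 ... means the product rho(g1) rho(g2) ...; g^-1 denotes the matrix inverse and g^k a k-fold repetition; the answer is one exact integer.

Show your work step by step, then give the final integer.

-453622

rho(a^-1) = [[-5, -3], [2, 1]]
... * rho(b) = [[1, 0], [6, 1]]  ->  [[-23, -3], [8, 1]]
... * rho(b) = [[1, 0], [6, 1]]  ->  [[-41, -3], [14, 1]]
... * rho(a) = [[1, 3], [-2, -5]]  ->  [[-35, -108], [12, 37]]
... * rho(a) = [[1, 3], [-2, -5]]  ->  [[181, 435], [-62, -149]]
... * rho(b^-1) = [[1, 0], [-6, 1]]  ->  [[-2429, 435], [832, -149]]
... * rho(a) = [[1, 3], [-2, -5]]  ->  [[-3299, -9462], [1130, 3241]]
... * rho(b^-1) = [[1, 0], [-6, 1]]  ->  [[53473, -9462], [-18316, 3241]]
... * rho(b^-1) = [[1, 0], [-6, 1]]  ->  [[110245, -9462], [-37762, 3241]]
... * rho(a^-1) = [[-5, -3], [2, 1]]  ->  [[-570149, -340197], [195292, 116527]]
tr = -570149 + 116527 = -453622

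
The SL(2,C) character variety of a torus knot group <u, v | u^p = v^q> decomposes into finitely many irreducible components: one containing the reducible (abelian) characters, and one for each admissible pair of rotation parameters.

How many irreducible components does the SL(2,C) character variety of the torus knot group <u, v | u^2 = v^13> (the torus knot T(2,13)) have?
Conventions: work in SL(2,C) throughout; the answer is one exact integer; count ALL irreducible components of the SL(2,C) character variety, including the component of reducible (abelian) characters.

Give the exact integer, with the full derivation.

7

For T(2,13): irreducibility forces the central element u^2 = v^13 to one of +I, -I.
On an irreducible component, tr(u) is locked at 2*cos(pi*alpha/2) for some alpha in 1..1, and tr(v) at 2*cos(pi*beta/13) for some beta in 1..12.
u^2 = (-1)^alpha I and v^13 = (-1)^beta I must agree, so alpha and beta have equal parity.
Counting: 1 odd alphas x 6 odd betas + 0 even alphas x 6 even betas = 6 + 0 = 6.
Total: 6 irreducible-character components + 1 reducible (abelian) component = 7.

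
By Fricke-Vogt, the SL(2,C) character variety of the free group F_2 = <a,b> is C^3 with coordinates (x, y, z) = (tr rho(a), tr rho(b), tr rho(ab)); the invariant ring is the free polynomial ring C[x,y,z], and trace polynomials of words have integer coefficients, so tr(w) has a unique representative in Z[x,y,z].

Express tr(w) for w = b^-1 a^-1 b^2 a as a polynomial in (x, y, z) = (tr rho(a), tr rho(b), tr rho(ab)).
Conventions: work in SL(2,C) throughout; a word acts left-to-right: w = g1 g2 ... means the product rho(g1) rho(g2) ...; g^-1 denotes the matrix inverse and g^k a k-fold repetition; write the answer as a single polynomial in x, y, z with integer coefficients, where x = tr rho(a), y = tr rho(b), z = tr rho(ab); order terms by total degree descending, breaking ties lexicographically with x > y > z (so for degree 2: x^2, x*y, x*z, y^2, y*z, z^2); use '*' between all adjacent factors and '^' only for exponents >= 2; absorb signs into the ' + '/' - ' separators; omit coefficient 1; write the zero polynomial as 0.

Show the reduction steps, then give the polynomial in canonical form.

trace(b^2) = trace(b) * trace(b) - trace(1)  (reduce the b square) = y^2 - 2
trace(b a b) = trace(b) * trace(a b) - trace(a)  (reduce the b square) = y*z - x
trace(b^2 a b) = trace(b) * trace(b a b) - trace(b a)  (reduce the b square) = y^2*z - x*y - z
trace(a b a b) = trace(a b) * trace(a b) - trace(1)  (split on a) = z^2 - 2
trace(a b a) = trace(a) * trace(b a) - trace(b)  (reduce the a square) = x*z - y
trace(b^2 a b a) = trace(b) * trace(a b a b) - trace(a b a)  (reduce the b square) = y*z^2 - x*z - y
trace(a^-1 b^2 a b) = trace(b^2 a b) * trace(a) - trace(b^2 a b a)  (eliminate a^-1) = x*y^2*z - x^2*y - y*z^2 + y
trace(b^-1 a^-1 b^2 a) = trace(a^-1 b^2 a) * trace(b) - trace(a^-1 b^2 a b)  (eliminate b^-1) = -x*y^2*z + x^2*y + y^3 + y*z^2 - 3*y

-x*y^2*z + x^2*y + y^3 + y*z^2 - 3*y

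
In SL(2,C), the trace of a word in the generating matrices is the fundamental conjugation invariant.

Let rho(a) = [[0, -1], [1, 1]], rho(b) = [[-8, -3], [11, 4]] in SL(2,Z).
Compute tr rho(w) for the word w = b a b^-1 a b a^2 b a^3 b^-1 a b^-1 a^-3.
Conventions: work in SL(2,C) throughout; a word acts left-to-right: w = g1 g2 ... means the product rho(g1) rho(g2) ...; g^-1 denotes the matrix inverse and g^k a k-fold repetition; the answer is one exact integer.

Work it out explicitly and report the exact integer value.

rho(b) = [[-8, -3], [11, 4]]
... * rho(a) = [[0, -1], [1, 1]]  ->  [[-3, 5], [4, -7]]
... * rho(b^-1) = [[4, 3], [-11, -8]]  ->  [[-67, -49], [93, 68]]
... * rho(a) = [[0, -1], [1, 1]]  ->  [[-49, 18], [68, -25]]
... * rho(b) = [[-8, -3], [11, 4]]  ->  [[590, 219], [-819, -304]]
... * rho(a) = [[0, -1], [1, 1]]  ->  [[219, -371], [-304, 515]]
... * rho(a) = [[0, -1], [1, 1]]  ->  [[-371, -590], [515, 819]]
... * rho(b) = [[-8, -3], [11, 4]]  ->  [[-3522, -1247], [4889, 1731]]
... * rho(a) = [[0, -1], [1, 1]]  ->  [[-1247, 2275], [1731, -3158]]
... * rho(a) = [[0, -1], [1, 1]]  ->  [[2275, 3522], [-3158, -4889]]
... * rho(a) = [[0, -1], [1, 1]]  ->  [[3522, 1247], [-4889, -1731]]
... * rho(b^-1) = [[4, 3], [-11, -8]]  ->  [[371, 590], [-515, -819]]
... * rho(a) = [[0, -1], [1, 1]]  ->  [[590, 219], [-819, -304]]
... * rho(b^-1) = [[4, 3], [-11, -8]]  ->  [[-49, 18], [68, -25]]
... * rho(a^-1) = [[1, 1], [-1, 0]]  ->  [[-67, -49], [93, 68]]
... * rho(a^-1) = [[1, 1], [-1, 0]]  ->  [[-18, -67], [25, 93]]
... * rho(a^-1) = [[1, 1], [-1, 0]]  ->  [[49, -18], [-68, 25]]
tr = 49 + 25 = 74

74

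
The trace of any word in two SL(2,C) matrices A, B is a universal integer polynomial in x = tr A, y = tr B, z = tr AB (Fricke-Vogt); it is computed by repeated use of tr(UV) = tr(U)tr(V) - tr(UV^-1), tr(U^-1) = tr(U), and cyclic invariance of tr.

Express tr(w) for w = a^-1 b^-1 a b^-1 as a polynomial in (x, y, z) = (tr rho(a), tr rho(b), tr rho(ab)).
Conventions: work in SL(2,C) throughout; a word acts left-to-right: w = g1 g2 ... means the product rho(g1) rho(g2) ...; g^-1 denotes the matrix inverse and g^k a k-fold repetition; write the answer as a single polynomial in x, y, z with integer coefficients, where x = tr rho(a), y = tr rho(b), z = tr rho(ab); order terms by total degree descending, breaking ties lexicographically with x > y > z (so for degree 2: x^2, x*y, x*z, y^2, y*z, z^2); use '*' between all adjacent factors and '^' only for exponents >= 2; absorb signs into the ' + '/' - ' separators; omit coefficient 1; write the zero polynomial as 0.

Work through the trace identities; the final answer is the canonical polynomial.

x*y*z - x^2 - z^2 + 2

trace(b^-1) = trace(b) = y
apply: trace(b a b) = trace(b) trace(a b) - trace(a) = y*z - x
trace(b a b a) = trace(a b) trace(a b) - trace(1) = z^2 - 2
apply: trace(a b a^-1 b) = trace(b a b) trace(a) - trace(b a b a) = x*y*z - x^2 - z^2 + 2
use: trace(a^-1 b^-1 a b) = trace(a b a^-1) trace(b) - trace(a b a^-1 b) = -x*y*z + x^2 + y^2 + z^2 - 2
use: trace(a^-1 b^-1 a b^-1) = trace(a^-1 b^-1 a) trace(b) - trace(a^-1 b^-1 a b) = x*y*z - x^2 - z^2 + 2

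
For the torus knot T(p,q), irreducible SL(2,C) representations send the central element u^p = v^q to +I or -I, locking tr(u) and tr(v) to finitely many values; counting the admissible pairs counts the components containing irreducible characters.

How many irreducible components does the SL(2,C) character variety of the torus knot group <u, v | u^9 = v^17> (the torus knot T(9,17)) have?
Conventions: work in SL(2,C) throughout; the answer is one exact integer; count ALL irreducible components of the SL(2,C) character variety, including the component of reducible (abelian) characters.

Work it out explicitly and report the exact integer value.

For T(9,17): irreducibility forces the central element u^9 = v^17 to one of +I, -I.
This locks tr(u) to 2*cos(pi*alpha/9), alpha in 1..8, and tr(v) to 2*cos(pi*beta/17), beta in 1..16, on each component of irreducible characters.
The two central values (-1)^alpha I and (-1)^beta I must be the same matrix, so alpha and beta share a parity.
count pairs: odd alpha (4 choices) x odd beta (8), plus even alpha (4) x even beta (8): 4*8 + 4*8 = 64.
components with irreducible characters: 64; plus the single component of reducible (abelian) characters: total 65.

65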